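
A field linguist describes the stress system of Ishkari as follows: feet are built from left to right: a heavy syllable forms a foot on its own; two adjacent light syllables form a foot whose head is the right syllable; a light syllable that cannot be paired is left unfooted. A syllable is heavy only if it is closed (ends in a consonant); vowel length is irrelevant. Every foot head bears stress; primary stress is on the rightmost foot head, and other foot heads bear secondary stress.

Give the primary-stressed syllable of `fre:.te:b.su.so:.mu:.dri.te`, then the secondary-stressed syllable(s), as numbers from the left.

Weights: 1 fre: L, 2 te:b H, 3 su L, 4 so: L, 5 mu: L, 6 dri L, 7 te L.
Parse left to right (heavy = foot alone; LL = one foot; stranded L unfooted): fre: (ˈte:b) (su.ˈso:) (mu:.ˈdri) te.
Foot heads: 2, 4, 6.
Primary stress on the rightmost head = syllable 6.
Secondary stress on 2, 4: fre:.ˌte:b.su.ˌso:.mu:.ˈdri.te.

primary 6, secondary 2, 4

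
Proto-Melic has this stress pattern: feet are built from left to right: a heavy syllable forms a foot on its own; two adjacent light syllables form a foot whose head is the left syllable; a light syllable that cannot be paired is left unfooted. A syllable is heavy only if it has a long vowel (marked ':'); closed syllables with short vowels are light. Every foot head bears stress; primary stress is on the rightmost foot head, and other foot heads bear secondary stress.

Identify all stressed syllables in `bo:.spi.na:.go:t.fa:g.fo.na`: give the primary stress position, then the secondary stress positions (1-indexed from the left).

Weights: 1 bo: H, 2 spi L, 3 na: H, 4 go:t H, 5 fa:g H, 6 fo L, 7 na L.
Parse left to right (heavy = foot alone; LL = one foot; stranded L unfooted): (ˈbo:) spi (ˈna:) (ˈgo:t) (ˈfa:g) (ˈfo.na).
Foot heads: 1, 3, 4, 5, 6.
Primary stress on the rightmost head = syllable 6.
Secondary stress on 1, 3, 4, 5: ˌbo:.spi.ˌna:.ˌgo:t.ˌfa:g.ˈfo.na.

primary 6, secondary 1, 3, 4, 5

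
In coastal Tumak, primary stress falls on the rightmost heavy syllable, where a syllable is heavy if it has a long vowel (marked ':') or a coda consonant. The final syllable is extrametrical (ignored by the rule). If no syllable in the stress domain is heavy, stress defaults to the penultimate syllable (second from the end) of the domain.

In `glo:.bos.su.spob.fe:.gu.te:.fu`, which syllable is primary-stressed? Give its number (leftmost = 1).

7

The final syllable (8, fu) is extrametrical; the stress domain is syllables 1–7.
Weights: 1 glo: H, 2 bos H, 3 su L, 4 spob H, 5 fe: H, 6 gu L, 7 te: H.
Heavy syllables in the domain: 1, 2, 4, 5, 7. The rightmost is syllable 7 (te:).
Primary stress: syllable 7 → glo:.bos.su.spob.fe:.gu.ˈte:.fu.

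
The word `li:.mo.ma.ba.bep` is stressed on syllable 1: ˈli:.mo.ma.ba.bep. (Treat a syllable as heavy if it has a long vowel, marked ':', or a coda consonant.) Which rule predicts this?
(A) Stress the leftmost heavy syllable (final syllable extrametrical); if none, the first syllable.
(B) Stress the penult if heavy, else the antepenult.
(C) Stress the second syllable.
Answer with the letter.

A

Rule A → syllable 1 ✓.
Rule B → syllable 3 (observed: 1).
Rule C → syllable 2 (observed: 1).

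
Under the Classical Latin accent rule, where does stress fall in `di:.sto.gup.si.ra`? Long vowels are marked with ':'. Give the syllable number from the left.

Classical Latin: stress the penult if heavy (long vowel or closed), else the antepenult.
Weights: 3 gup H, 4 si L, 5 ra L.
The penult (syllable 4, si) is light, so stress falls on the antepenult (syllable 3, gup).
Stress on syllable 3: di:.sto.ˈgup.si.ra.

3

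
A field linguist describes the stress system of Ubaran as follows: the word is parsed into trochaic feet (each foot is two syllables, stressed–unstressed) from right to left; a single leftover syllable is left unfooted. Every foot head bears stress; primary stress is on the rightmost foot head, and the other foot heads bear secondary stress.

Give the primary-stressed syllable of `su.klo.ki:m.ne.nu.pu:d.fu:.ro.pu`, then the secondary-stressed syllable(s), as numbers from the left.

Parse right to left into trochaic (ˈσσ) feet: su (ˈklo.ki:m) (ˈne.nu) (ˈpu:d.fu:) (ˈro.pu). Syllable 1 is left unfooted.
Foot heads (stressed positions): 2, 4, 6, 8.
End Rule Rightmost: primary stress on the rightmost head = syllable 8.
Secondary stress on 2, 4, 6: su.ˌklo.ki:m.ˌne.nu.ˌpu:d.fu:.ˈro.pu.

primary 8, secondary 2, 4, 6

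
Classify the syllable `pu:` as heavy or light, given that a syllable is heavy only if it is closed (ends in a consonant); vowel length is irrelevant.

light

`pu:`: long vowel, open (no coda). Open (no coda) → light.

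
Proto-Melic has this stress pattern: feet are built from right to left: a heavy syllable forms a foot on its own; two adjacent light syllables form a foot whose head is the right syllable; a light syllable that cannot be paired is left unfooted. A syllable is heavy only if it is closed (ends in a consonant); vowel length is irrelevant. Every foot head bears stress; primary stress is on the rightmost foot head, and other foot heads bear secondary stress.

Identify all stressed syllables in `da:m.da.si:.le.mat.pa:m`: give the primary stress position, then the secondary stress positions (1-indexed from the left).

primary 6, secondary 1, 4, 5

Weights: 1 da:m H, 2 da L, 3 si: L, 4 le L, 5 mat H, 6 pa:m H.
Parse right to left (heavy = foot alone; LL = one foot; stranded L unfooted): (ˈda:m) da (si:.ˈle) (ˈmat) (ˈpa:m).
Foot heads: 1, 4, 5, 6.
Primary stress on the rightmost head = syllable 6.
Secondary stress on 1, 4, 5: ˌda:m.da.si:.ˌle.ˌmat.ˈpa:m.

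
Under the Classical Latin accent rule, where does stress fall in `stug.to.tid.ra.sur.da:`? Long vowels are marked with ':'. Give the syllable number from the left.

Classical Latin: stress the penult if heavy (long vowel or closed), else the antepenult.
Weights: 4 ra L, 5 sur H, 6 da: H.
The penult (syllable 5, sur) is heavy, so it takes stress.
Stress on syllable 5: stug.to.tid.ra.ˈsur.da:.

5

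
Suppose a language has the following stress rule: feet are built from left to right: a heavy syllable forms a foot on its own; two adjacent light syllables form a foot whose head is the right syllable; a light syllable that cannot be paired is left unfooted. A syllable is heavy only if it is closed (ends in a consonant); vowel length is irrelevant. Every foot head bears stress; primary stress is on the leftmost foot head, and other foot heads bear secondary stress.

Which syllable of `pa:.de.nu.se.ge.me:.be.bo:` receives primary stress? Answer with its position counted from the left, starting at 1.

Weights: 1 pa: L, 2 de L, 3 nu L, 4 se L, 5 ge L, 6 me: L, 7 be L, 8 bo: L.
Parse left to right (heavy = foot alone; LL = one foot; stranded L unfooted): (pa:.ˈde) (nu.ˈse) (ge.ˈme:) (be.ˈbo:).
Foot heads: 2, 4, 6, 8.
Primary stress on the leftmost head = syllable 2.
Primary stress: syllable 2 → pa:.ˈde.nu.se.ge.me:.be.bo:.

2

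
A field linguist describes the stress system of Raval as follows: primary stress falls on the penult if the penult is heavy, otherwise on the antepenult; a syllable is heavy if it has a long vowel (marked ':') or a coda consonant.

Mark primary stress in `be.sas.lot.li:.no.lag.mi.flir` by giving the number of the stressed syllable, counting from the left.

Weights: 6 lag H, 7 mi L, 8 flir H.
The penult (syllable 7, mi) is light, so stress falls on the antepenult (syllable 6, lag).
Primary stress: syllable 6 → be.sas.lot.li:.no.ˈlag.mi.flir.

6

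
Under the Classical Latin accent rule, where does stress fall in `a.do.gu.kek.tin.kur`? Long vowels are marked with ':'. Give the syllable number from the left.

Classical Latin: stress the penult if heavy (long vowel or closed), else the antepenult.
Weights: 4 kek H, 5 tin H, 6 kur H.
The penult (syllable 5, tin) is heavy, so it takes stress.
Stress on syllable 5: a.do.gu.kek.ˈtin.kur.

5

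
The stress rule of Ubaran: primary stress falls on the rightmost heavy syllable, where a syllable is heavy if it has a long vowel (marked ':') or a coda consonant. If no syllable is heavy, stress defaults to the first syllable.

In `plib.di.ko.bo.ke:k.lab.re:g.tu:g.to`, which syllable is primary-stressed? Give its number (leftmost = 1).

Weights: 1 plib H, 2 di L, 3 ko L, 4 bo L, 5 ke:k H, 6 lab H, 7 re:g H, 8 tu:g H, 9 to L.
Heavy syllables in the domain: 1, 5, 6, 7, 8. The rightmost is syllable 8 (tu:g).
Primary stress: syllable 8 → plib.di.ko.bo.ke:k.lab.re:g.ˈtu:g.to.

8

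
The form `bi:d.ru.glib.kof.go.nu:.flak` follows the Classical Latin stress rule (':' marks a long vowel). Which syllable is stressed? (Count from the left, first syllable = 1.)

Classical Latin: stress the penult if heavy (long vowel or closed), else the antepenult.
Weights: 5 go L, 6 nu: H, 7 flak H.
The penult (syllable 6, nu:) is heavy, so it takes stress.
Stress on syllable 6: bi:d.ru.glib.kof.go.ˈnu:.flak.

6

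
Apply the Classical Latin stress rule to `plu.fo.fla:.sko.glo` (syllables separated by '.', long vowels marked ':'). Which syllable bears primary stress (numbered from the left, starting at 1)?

3

Classical Latin: stress the penult if heavy (long vowel or closed), else the antepenult.
Weights: 3 fla: H, 4 sko L, 5 glo L.
The penult (syllable 4, sko) is light, so stress falls on the antepenult (syllable 3, fla:).
Stress on syllable 3: plu.fo.ˈfla:.sko.glo.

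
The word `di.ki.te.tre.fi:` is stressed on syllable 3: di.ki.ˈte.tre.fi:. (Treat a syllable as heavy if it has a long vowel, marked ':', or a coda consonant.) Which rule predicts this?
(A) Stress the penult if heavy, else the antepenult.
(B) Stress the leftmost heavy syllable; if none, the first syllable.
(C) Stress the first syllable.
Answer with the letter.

A

Rule A → syllable 3 ✓.
Rule B → syllable 5 (observed: 3).
Rule C → syllable 1 (observed: 3).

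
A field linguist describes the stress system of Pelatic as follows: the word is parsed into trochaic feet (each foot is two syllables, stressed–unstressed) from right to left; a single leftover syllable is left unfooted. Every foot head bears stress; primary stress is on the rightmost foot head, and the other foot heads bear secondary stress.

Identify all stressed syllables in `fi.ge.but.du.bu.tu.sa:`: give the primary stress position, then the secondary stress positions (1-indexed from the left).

Parse right to left into trochaic (ˈσσ) feet: fi (ˈge.but) (ˈdu.bu) (ˈtu.sa:). Syllable 1 is left unfooted.
Foot heads (stressed positions): 2, 4, 6.
End Rule Rightmost: primary stress on the rightmost head = syllable 6.
Secondary stress on 2, 4: fi.ˌge.but.ˌdu.bu.ˈtu.sa:.

primary 6, secondary 2, 4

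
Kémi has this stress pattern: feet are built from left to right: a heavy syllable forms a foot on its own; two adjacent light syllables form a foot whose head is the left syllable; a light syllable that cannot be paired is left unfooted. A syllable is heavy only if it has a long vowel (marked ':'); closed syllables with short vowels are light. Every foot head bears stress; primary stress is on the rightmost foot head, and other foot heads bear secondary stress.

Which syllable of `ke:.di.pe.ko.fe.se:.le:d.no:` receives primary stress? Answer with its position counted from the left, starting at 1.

8

Weights: 1 ke: H, 2 di L, 3 pe L, 4 ko L, 5 fe L, 6 se: H, 7 le:d H, 8 no: H.
Parse left to right (heavy = foot alone; LL = one foot; stranded L unfooted): (ˈke:) (ˈdi.pe) (ˈko.fe) (ˈse:) (ˈle:d) (ˈno:).
Foot heads: 1, 2, 4, 6, 7, 8.
Primary stress on the rightmost head = syllable 8.
Primary stress: syllable 8 → ke:.di.pe.ko.fe.se:.le:d.ˈno:.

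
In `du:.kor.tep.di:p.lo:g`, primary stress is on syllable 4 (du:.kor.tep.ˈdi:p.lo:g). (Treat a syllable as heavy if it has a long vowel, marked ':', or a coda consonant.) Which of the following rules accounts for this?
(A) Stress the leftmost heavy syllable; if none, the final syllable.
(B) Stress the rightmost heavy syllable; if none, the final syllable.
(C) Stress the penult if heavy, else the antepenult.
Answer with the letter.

C

Rule A → syllable 1 (observed: 4).
Rule B → syllable 5 (observed: 4).
Rule C → syllable 4 ✓.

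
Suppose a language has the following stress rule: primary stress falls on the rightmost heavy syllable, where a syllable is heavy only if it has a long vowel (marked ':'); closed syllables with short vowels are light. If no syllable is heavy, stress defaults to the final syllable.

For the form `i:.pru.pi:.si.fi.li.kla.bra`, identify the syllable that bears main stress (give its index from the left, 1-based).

3

Weights: 1 i: H, 2 pru L, 3 pi: H, 4 si L, 5 fi L, 6 li L, 7 kla L, 8 bra L.
Heavy syllables in the domain: 1, 3. The rightmost is syllable 3 (pi:).
Primary stress: syllable 3 → i:.pru.ˈpi:.si.fi.li.kla.bra.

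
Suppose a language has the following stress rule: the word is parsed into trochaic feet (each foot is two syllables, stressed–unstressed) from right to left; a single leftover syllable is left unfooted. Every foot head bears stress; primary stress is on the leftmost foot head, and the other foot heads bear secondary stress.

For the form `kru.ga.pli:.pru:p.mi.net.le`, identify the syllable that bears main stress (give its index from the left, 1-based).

Parse right to left into trochaic (ˈσσ) feet: kru (ˈga.pli:) (ˈpru:p.mi) (ˈnet.le). Syllable 1 is left unfooted.
Foot heads (stressed positions): 2, 4, 6.
End Rule Leftmost: primary stress on the leftmost head = syllable 2.
Primary stress: syllable 2 → kru.ˈga.pli:.pru:p.mi.net.le.

2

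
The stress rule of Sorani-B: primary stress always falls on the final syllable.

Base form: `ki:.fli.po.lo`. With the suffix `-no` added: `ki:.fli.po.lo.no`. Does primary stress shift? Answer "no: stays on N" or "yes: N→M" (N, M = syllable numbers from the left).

yes: 4→5

Base `ki:.fli.po.lo` (4 syllables):
  The word has 4 syllables; the final syllable is syllable 4 (lo).
  → primary stress on syllable 4.
Suffixed `ki:.fli.po.lo.no` (5 syllables):
  The word has 5 syllables; the final syllable is syllable 5 (no).
  → primary stress on syllable 5.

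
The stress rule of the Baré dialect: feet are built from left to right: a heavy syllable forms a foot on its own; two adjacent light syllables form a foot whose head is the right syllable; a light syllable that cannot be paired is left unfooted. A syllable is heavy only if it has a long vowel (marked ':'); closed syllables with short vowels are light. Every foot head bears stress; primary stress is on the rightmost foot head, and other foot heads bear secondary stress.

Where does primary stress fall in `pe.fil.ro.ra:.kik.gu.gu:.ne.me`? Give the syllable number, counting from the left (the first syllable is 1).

Weights: 1 pe L, 2 fil L, 3 ro L, 4 ra: H, 5 kik L, 6 gu L, 7 gu: H, 8 ne L, 9 me L.
Parse left to right (heavy = foot alone; LL = one foot; stranded L unfooted): (pe.ˈfil) ro (ˈra:) (kik.ˈgu) (ˈgu:) (ne.ˈme).
Foot heads: 2, 4, 6, 7, 9.
Primary stress on the rightmost head = syllable 9.
Primary stress: syllable 9 → pe.fil.ro.ra:.kik.gu.gu:.ne.ˈme.

9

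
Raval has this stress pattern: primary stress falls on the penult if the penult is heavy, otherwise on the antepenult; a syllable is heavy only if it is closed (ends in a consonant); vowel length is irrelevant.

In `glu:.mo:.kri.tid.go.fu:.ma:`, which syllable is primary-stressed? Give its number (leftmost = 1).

Weights: 5 go L, 6 fu: L, 7 ma: L.
The penult (syllable 6, fu:) is light, so stress falls on the antepenult (syllable 5, go).
Primary stress: syllable 5 → glu:.mo:.kri.tid.ˈgo.fu:.ma:.

5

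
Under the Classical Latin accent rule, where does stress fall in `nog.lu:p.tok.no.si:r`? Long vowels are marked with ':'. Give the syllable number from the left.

Classical Latin: stress the penult if heavy (long vowel or closed), else the antepenult.
Weights: 3 tok H, 4 no L, 5 si:r H.
The penult (syllable 4, no) is light, so stress falls on the antepenult (syllable 3, tok).
Stress on syllable 3: nog.lu:p.ˈtok.no.si:r.

3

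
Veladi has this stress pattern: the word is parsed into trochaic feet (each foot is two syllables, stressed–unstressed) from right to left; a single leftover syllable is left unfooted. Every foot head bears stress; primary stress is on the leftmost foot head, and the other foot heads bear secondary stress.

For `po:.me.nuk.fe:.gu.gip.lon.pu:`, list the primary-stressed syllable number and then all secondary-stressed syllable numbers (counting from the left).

primary 1, secondary 3, 5, 7

Parse right to left into trochaic (ˈσσ) feet: (ˈpo:.me) (ˈnuk.fe:) (ˈgu.gip) (ˈlon.pu:).
Foot heads (stressed positions): 1, 3, 5, 7.
End Rule Leftmost: primary stress on the leftmost head = syllable 1.
Secondary stress on 3, 5, 7: ˈpo:.me.ˌnuk.fe:.ˌgu.gip.ˌlon.pu:.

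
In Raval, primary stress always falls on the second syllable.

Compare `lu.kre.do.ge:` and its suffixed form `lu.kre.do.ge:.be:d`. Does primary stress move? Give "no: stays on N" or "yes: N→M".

Base `lu.kre.do.ge:` (4 syllables):
  The word has 4 syllables; the second syllable is syllable 2 (kre).
  → primary stress on syllable 2.
Suffixed `lu.kre.do.ge:.be:d` (5 syllables):
  The word has 5 syllables; the second syllable is syllable 2 (kre).
  → primary stress on syllable 2.

no: stays on 2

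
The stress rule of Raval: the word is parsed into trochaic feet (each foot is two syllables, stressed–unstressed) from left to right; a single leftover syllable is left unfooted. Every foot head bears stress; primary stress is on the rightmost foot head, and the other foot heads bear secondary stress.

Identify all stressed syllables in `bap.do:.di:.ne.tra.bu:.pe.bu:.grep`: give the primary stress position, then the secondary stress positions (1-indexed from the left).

primary 7, secondary 1, 3, 5

Parse left to right into trochaic (ˈσσ) feet: (ˈbap.do:) (ˈdi:.ne) (ˈtra.bu:) (ˈpe.bu:) grep. Syllable 9 is left unfooted.
Foot heads (stressed positions): 1, 3, 5, 7.
End Rule Rightmost: primary stress on the rightmost head = syllable 7.
Secondary stress on 1, 3, 5: ˌbap.do:.ˌdi:.ne.ˌtra.bu:.ˈpe.bu:.grep.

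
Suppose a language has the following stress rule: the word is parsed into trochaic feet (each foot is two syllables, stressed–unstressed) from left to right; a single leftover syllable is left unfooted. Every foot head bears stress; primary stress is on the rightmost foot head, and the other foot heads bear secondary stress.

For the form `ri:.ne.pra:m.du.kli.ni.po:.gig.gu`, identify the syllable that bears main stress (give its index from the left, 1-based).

Parse left to right into trochaic (ˈσσ) feet: (ˈri:.ne) (ˈpra:m.du) (ˈkli.ni) (ˈpo:.gig) gu. Syllable 9 is left unfooted.
Foot heads (stressed positions): 1, 3, 5, 7.
End Rule Rightmost: primary stress on the rightmost head = syllable 7.
Primary stress: syllable 7 → ri:.ne.pra:m.du.kli.ni.ˈpo:.gig.gu.

7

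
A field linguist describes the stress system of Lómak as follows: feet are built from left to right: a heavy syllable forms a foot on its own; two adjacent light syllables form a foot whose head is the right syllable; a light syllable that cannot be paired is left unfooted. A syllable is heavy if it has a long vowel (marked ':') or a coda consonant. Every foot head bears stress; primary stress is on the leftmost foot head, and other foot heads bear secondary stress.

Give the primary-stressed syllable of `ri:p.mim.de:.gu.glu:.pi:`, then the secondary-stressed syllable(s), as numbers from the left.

Weights: 1 ri:p H, 2 mim H, 3 de: H, 4 gu L, 5 glu: H, 6 pi: H.
Parse left to right (heavy = foot alone; LL = one foot; stranded L unfooted): (ˈri:p) (ˈmim) (ˈde:) gu (ˈglu:) (ˈpi:).
Foot heads: 1, 2, 3, 5, 6.
Primary stress on the leftmost head = syllable 1.
Secondary stress on 2, 3, 5, 6: ˈri:p.ˌmim.ˌde:.gu.ˌglu:.ˌpi:.

primary 1, secondary 2, 3, 5, 6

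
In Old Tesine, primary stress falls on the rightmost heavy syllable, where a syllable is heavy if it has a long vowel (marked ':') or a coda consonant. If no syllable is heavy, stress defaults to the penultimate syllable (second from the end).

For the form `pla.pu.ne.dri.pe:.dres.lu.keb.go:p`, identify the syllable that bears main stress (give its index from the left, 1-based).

9

Weights: 1 pla L, 2 pu L, 3 ne L, 4 dri L, 5 pe: H, 6 dres H, 7 lu L, 8 keb H, 9 go:p H.
Heavy syllables in the domain: 5, 6, 8, 9. The rightmost is syllable 9 (go:p).
Primary stress: syllable 9 → pla.pu.ne.dri.pe:.dres.lu.keb.ˈgo:p.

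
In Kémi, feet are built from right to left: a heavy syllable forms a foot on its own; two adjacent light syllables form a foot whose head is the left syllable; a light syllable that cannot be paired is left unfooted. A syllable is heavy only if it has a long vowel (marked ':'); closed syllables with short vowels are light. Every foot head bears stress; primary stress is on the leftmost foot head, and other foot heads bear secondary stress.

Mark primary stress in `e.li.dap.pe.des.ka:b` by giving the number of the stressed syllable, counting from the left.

Weights: 1 e L, 2 li L, 3 dap L, 4 pe L, 5 des L, 6 ka:b H.
Parse right to left (heavy = foot alone; LL = one foot; stranded L unfooted): e (ˈli.dap) (ˈpe.des) (ˈka:b).
Foot heads: 2, 4, 6.
Primary stress on the leftmost head = syllable 2.
Primary stress: syllable 2 → e.ˈli.dap.pe.des.ka:b.

2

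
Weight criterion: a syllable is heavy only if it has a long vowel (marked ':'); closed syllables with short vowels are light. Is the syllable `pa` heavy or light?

light

`pa`: short vowel, open (no coda). Short vowel → light.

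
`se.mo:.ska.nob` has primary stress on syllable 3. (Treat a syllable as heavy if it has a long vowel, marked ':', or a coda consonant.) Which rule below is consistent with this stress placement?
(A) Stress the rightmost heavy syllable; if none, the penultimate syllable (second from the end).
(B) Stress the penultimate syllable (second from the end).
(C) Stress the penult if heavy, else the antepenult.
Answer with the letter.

Rule A → syllable 4 (observed: 3).
Rule B → syllable 3 ✓.
Rule C → syllable 2 (observed: 3).

B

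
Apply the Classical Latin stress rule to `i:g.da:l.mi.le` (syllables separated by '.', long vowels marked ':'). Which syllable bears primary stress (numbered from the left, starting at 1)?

2

Classical Latin: stress the penult if heavy (long vowel or closed), else the antepenult.
Weights: 2 da:l H, 3 mi L, 4 le L.
The penult (syllable 3, mi) is light, so stress falls on the antepenult (syllable 2, da:l).
Stress on syllable 2: i:g.ˈda:l.mi.le.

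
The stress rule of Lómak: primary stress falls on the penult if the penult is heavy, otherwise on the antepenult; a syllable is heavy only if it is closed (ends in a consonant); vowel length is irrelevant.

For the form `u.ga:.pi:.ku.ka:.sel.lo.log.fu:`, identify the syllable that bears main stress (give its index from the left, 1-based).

Weights: 7 lo L, 8 log H, 9 fu: L.
The penult (syllable 8, log) is heavy, so it takes stress.
Primary stress: syllable 8 → u.ga:.pi:.ku.ka:.sel.lo.ˈlog.fu:.

8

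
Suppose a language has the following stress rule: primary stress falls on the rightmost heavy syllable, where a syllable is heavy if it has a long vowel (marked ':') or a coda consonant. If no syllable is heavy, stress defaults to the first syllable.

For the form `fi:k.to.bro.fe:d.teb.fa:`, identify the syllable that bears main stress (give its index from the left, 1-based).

Weights: 1 fi:k H, 2 to L, 3 bro L, 4 fe:d H, 5 teb H, 6 fa: H.
Heavy syllables in the domain: 1, 4, 5, 6. The rightmost is syllable 6 (fa:).
Primary stress: syllable 6 → fi:k.to.bro.fe:d.teb.ˈfa:.

6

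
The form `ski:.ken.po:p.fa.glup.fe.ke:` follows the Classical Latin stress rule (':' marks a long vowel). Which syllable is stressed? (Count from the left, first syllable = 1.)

Classical Latin: stress the penult if heavy (long vowel or closed), else the antepenult.
Weights: 5 glup H, 6 fe L, 7 ke: H.
The penult (syllable 6, fe) is light, so stress falls on the antepenult (syllable 5, glup).
Stress on syllable 5: ski:.ken.po:p.fa.ˈglup.fe.ke:.

5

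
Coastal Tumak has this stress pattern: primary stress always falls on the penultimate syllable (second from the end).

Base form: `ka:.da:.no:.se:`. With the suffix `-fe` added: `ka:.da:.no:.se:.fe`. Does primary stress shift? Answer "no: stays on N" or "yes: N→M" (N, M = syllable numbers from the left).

Base `ka:.da:.no:.se:` (4 syllables):
  The word has 4 syllables; the penultimate syllable (second from the end) is syllable 3 (no:).
  → primary stress on syllable 3.
Suffixed `ka:.da:.no:.se:.fe` (5 syllables):
  The word has 5 syllables; the penultimate syllable (second from the end) is syllable 4 (se:).
  → primary stress on syllable 4.

yes: 3→4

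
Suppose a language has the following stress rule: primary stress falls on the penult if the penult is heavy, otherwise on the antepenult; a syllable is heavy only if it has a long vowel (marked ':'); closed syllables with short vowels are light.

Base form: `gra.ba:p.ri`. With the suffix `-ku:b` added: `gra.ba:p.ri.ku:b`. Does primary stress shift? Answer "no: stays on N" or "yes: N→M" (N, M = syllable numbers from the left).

no: stays on 2

Base `gra.ba:p.ri` (3 syllables):
  Weights: 1 gra L, 2 ba:p H, 3 ri L.
  The penult (syllable 2, ba:p) is heavy, so it takes stress.
  → primary stress on syllable 2.
Suffixed `gra.ba:p.ri.ku:b` (4 syllables):
  Weights: 2 ba:p H, 3 ri L, 4 ku:b H.
  The penult (syllable 3, ri) is light, so stress falls on the antepenult (syllable 2, ba:p).
  → primary stress on syllable 2.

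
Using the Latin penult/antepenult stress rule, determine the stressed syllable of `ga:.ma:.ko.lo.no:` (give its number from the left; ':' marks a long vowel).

3

Classical Latin: stress the penult if heavy (long vowel or closed), else the antepenult.
Weights: 3 ko L, 4 lo L, 5 no: H.
The penult (syllable 4, lo) is light, so stress falls on the antepenult (syllable 3, ko).
Stress on syllable 3: ga:.ma:.ˈko.lo.no:.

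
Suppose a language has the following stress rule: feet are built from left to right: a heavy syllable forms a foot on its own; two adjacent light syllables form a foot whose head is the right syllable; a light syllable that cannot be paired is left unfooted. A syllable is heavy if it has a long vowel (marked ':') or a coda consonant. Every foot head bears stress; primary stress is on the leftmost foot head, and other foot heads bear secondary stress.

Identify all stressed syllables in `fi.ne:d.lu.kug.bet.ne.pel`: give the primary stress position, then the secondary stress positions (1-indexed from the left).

Weights: 1 fi L, 2 ne:d H, 3 lu L, 4 kug H, 5 bet H, 6 ne L, 7 pel H.
Parse left to right (heavy = foot alone; LL = one foot; stranded L unfooted): fi (ˈne:d) lu (ˈkug) (ˈbet) ne (ˈpel).
Foot heads: 2, 4, 5, 7.
Primary stress on the leftmost head = syllable 2.
Secondary stress on 4, 5, 7: fi.ˈne:d.lu.ˌkug.ˌbet.ne.ˌpel.

primary 2, secondary 4, 5, 7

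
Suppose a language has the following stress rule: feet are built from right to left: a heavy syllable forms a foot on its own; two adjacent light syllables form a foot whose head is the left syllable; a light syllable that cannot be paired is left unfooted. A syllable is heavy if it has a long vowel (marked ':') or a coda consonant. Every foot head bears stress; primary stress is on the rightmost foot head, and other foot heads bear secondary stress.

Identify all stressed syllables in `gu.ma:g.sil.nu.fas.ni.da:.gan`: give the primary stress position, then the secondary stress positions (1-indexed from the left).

primary 8, secondary 2, 3, 5, 7

Weights: 1 gu L, 2 ma:g H, 3 sil H, 4 nu L, 5 fas H, 6 ni L, 7 da: H, 8 gan H.
Parse right to left (heavy = foot alone; LL = one foot; stranded L unfooted): gu (ˈma:g) (ˈsil) nu (ˈfas) ni (ˈda:) (ˈgan).
Foot heads: 2, 3, 5, 7, 8.
Primary stress on the rightmost head = syllable 8.
Secondary stress on 2, 3, 5, 7: gu.ˌma:g.ˌsil.nu.ˌfas.ni.ˌda:.ˈgan.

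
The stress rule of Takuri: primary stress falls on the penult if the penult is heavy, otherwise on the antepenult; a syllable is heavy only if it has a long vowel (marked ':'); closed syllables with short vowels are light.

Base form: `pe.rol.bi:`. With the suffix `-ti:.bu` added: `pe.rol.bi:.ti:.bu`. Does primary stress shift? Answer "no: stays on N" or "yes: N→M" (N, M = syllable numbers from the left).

Base `pe.rol.bi:` (3 syllables):
  Weights: 1 pe L, 2 rol L, 3 bi: H.
  The penult (syllable 2, rol) is light, so stress falls on the antepenult (syllable 1, pe).
  → primary stress on syllable 1.
Suffixed `pe.rol.bi:.ti:.bu` (5 syllables):
  Weights: 3 bi: H, 4 ti: H, 5 bu L.
  The penult (syllable 4, ti:) is heavy, so it takes stress.
  → primary stress on syllable 4.

yes: 1→4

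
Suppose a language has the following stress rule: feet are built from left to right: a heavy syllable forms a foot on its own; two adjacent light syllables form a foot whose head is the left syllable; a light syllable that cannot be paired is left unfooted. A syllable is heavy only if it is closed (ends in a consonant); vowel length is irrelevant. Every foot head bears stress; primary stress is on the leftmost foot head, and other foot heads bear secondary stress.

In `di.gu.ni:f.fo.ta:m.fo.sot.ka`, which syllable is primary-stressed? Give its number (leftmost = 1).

Weights: 1 di L, 2 gu L, 3 ni:f H, 4 fo L, 5 ta:m H, 6 fo L, 7 sot H, 8 ka L.
Parse left to right (heavy = foot alone; LL = one foot; stranded L unfooted): (ˈdi.gu) (ˈni:f) fo (ˈta:m) fo (ˈsot) ka.
Foot heads: 1, 3, 5, 7.
Primary stress on the leftmost head = syllable 1.
Primary stress: syllable 1 → ˈdi.gu.ni:f.fo.ta:m.fo.sot.ka.

1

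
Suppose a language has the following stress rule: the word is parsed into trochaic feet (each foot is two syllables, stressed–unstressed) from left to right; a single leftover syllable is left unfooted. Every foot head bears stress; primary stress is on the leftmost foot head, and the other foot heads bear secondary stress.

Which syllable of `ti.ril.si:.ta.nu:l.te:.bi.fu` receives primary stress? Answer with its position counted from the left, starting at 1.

Parse left to right into trochaic (ˈσσ) feet: (ˈti.ril) (ˈsi:.ta) (ˈnu:l.te:) (ˈbi.fu).
Foot heads (stressed positions): 1, 3, 5, 7.
End Rule Leftmost: primary stress on the leftmost head = syllable 1.
Primary stress: syllable 1 → ˈti.ril.si:.ta.nu:l.te:.bi.fu.

1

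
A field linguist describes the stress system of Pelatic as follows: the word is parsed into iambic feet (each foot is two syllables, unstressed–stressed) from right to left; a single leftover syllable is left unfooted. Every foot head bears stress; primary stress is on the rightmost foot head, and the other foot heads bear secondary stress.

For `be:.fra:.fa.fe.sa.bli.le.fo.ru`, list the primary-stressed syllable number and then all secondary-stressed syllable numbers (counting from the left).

primary 9, secondary 3, 5, 7

Parse right to left into iambic (σˈσ) feet: be: (fra:.ˈfa) (fe.ˈsa) (bli.ˈle) (fo.ˈru). Syllable 1 is left unfooted.
Foot heads (stressed positions): 3, 5, 7, 9.
End Rule Rightmost: primary stress on the rightmost head = syllable 9.
Secondary stress on 3, 5, 7: be:.fra:.ˌfa.fe.ˌsa.bli.ˌle.fo.ˈru.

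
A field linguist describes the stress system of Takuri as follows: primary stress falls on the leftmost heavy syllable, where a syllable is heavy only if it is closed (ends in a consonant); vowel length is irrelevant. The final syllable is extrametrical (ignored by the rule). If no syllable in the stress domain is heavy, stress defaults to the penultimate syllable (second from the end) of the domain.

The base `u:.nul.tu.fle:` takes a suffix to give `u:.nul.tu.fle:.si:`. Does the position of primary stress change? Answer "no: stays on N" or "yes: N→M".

Base `u:.nul.tu.fle:` (4 syllables):
  The final syllable (4, fle:) is extrametrical; the stress domain is syllables 1–3.
  Weights: 1 u: L, 2 nul H, 3 tu L.
  Heavy syllables in the domain: 2. The leftmost is syllable 2 (nul).
  → primary stress on syllable 2.
Suffixed `u:.nul.tu.fle:.si:` (5 syllables):
  The final syllable (5, si:) is extrametrical; the stress domain is syllables 1–4.
  Weights: 1 u: L, 2 nul H, 3 tu L, 4 fle: L.
  Heavy syllables in the domain: 2. The leftmost is syllable 2 (nul).
  → primary stress on syllable 2.

no: stays on 2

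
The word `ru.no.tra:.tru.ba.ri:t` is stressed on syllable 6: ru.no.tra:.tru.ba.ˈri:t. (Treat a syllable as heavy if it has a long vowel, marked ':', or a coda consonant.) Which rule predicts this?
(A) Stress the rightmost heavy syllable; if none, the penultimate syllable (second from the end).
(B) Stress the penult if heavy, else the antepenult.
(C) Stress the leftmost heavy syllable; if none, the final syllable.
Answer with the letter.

Rule A → syllable 6 ✓.
Rule B → syllable 4 (observed: 6).
Rule C → syllable 3 (observed: 6).

A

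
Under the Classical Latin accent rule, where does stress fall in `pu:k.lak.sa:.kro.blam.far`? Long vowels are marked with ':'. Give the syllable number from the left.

Classical Latin: stress the penult if heavy (long vowel or closed), else the antepenult.
Weights: 4 kro L, 5 blam H, 6 far H.
The penult (syllable 5, blam) is heavy, so it takes stress.
Stress on syllable 5: pu:k.lak.sa:.kro.ˈblam.far.

5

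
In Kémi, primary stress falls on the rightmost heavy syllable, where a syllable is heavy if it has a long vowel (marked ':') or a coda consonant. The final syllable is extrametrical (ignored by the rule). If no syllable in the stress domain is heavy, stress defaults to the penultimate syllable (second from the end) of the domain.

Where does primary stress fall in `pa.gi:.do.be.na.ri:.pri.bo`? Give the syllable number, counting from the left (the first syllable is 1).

6

The final syllable (8, bo) is extrametrical; the stress domain is syllables 1–7.
Weights: 1 pa L, 2 gi: H, 3 do L, 4 be L, 5 na L, 6 ri: H, 7 pri L.
Heavy syllables in the domain: 2, 6. The rightmost is syllable 6 (ri:).
Primary stress: syllable 6 → pa.gi:.do.be.na.ˈri:.pri.bo.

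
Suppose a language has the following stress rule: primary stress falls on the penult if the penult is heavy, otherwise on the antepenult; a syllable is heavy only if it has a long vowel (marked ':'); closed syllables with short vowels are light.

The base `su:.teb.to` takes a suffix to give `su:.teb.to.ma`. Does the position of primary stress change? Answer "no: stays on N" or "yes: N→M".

Base `su:.teb.to` (3 syllables):
  Weights: 1 su: H, 2 teb L, 3 to L.
  The penult (syllable 2, teb) is light, so stress falls on the antepenult (syllable 1, su:).
  → primary stress on syllable 1.
Suffixed `su:.teb.to.ma` (4 syllables):
  Weights: 2 teb L, 3 to L, 4 ma L.
  The penult (syllable 3, to) is light, so stress falls on the antepenult (syllable 2, teb).
  → primary stress on syllable 2.

yes: 1→2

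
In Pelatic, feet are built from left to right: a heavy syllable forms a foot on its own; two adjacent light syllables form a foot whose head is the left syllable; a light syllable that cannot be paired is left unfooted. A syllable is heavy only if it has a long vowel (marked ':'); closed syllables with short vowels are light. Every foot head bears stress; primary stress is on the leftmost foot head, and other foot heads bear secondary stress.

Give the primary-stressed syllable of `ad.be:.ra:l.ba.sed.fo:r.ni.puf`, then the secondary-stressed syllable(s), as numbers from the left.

Weights: 1 ad L, 2 be: H, 3 ra:l H, 4 ba L, 5 sed L, 6 fo:r H, 7 ni L, 8 puf L.
Parse left to right (heavy = foot alone; LL = one foot; stranded L unfooted): ad (ˈbe:) (ˈra:l) (ˈba.sed) (ˈfo:r) (ˈni.puf).
Foot heads: 2, 3, 4, 6, 7.
Primary stress on the leftmost head = syllable 2.
Secondary stress on 3, 4, 6, 7: ad.ˈbe:.ˌra:l.ˌba.sed.ˌfo:r.ˌni.puf.

primary 2, secondary 3, 4, 6, 7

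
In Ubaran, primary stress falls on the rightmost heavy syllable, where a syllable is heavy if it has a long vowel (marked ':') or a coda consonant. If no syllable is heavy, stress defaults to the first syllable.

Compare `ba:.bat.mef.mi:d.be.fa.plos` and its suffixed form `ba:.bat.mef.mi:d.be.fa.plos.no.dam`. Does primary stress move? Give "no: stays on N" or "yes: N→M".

Base `ba:.bat.mef.mi:d.be.fa.plos` (7 syllables):
  Weights: 1 ba: H, 2 bat H, 3 mef H, 4 mi:d H, 5 be L, 6 fa L, 7 plos H.
  Heavy syllables in the domain: 1, 2, 3, 4, 7. The rightmost is syllable 7 (plos).
  → primary stress on syllable 7.
Suffixed `ba:.bat.mef.mi:d.be.fa.plos.no.dam` (9 syllables):
  Weights: 1 ba: H, 2 bat H, 3 mef H, 4 mi:d H, 5 be L, 6 fa L, 7 plos H, 8 no L, 9 dam H.
  Heavy syllables in the domain: 1, 2, 3, 4, 7, 9. The rightmost is syllable 9 (dam).
  → primary stress on syllable 9.

yes: 7→9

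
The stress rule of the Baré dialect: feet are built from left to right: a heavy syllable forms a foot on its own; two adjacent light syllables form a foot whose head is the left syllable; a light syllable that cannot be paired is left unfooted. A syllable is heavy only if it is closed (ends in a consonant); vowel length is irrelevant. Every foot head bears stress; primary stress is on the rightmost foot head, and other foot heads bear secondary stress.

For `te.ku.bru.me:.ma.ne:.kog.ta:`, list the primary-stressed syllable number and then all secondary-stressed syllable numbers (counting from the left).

Weights: 1 te L, 2 ku L, 3 bru L, 4 me: L, 5 ma L, 6 ne: L, 7 kog H, 8 ta: L.
Parse left to right (heavy = foot alone; LL = one foot; stranded L unfooted): (ˈte.ku) (ˈbru.me:) (ˈma.ne:) (ˈkog) ta:.
Foot heads: 1, 3, 5, 7.
Primary stress on the rightmost head = syllable 7.
Secondary stress on 1, 3, 5: ˌte.ku.ˌbru.me:.ˌma.ne:.ˈkog.ta:.

primary 7, secondary 1, 3, 5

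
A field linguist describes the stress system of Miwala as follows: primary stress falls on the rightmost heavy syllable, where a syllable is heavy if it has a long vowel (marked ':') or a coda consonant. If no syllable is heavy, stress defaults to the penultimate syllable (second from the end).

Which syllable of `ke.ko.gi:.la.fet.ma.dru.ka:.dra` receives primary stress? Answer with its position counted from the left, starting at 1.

8

Weights: 1 ke L, 2 ko L, 3 gi: H, 4 la L, 5 fet H, 6 ma L, 7 dru L, 8 ka: H, 9 dra L.
Heavy syllables in the domain: 3, 5, 8. The rightmost is syllable 8 (ka:).
Primary stress: syllable 8 → ke.ko.gi:.la.fet.ma.dru.ˈka:.dra.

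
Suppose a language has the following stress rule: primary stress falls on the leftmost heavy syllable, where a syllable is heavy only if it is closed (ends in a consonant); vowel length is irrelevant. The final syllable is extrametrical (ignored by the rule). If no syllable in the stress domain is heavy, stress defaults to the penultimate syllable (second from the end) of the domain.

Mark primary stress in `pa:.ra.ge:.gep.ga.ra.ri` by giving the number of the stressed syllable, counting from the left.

4

The final syllable (7, ri) is extrametrical; the stress domain is syllables 1–6.
Weights: 1 pa: L, 2 ra L, 3 ge: L, 4 gep H, 5 ga L, 6 ra L.
Heavy syllables in the domain: 4. The leftmost is syllable 4 (gep).
Primary stress: syllable 4 → pa:.ra.ge:.ˈgep.ga.ra.ri.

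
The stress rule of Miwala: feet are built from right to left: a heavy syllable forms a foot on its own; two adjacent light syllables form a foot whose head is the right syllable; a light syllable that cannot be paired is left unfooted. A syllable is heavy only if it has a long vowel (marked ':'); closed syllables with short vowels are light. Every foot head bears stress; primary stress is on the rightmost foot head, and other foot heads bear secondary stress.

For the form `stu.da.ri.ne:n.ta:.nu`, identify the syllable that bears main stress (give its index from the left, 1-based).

5

Weights: 1 stu L, 2 da L, 3 ri L, 4 ne:n H, 5 ta: H, 6 nu L.
Parse right to left (heavy = foot alone; LL = one foot; stranded L unfooted): stu (da.ˈri) (ˈne:n) (ˈta:) nu.
Foot heads: 3, 4, 5.
Primary stress on the rightmost head = syllable 5.
Primary stress: syllable 5 → stu.da.ri.ne:n.ˈta:.nu.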